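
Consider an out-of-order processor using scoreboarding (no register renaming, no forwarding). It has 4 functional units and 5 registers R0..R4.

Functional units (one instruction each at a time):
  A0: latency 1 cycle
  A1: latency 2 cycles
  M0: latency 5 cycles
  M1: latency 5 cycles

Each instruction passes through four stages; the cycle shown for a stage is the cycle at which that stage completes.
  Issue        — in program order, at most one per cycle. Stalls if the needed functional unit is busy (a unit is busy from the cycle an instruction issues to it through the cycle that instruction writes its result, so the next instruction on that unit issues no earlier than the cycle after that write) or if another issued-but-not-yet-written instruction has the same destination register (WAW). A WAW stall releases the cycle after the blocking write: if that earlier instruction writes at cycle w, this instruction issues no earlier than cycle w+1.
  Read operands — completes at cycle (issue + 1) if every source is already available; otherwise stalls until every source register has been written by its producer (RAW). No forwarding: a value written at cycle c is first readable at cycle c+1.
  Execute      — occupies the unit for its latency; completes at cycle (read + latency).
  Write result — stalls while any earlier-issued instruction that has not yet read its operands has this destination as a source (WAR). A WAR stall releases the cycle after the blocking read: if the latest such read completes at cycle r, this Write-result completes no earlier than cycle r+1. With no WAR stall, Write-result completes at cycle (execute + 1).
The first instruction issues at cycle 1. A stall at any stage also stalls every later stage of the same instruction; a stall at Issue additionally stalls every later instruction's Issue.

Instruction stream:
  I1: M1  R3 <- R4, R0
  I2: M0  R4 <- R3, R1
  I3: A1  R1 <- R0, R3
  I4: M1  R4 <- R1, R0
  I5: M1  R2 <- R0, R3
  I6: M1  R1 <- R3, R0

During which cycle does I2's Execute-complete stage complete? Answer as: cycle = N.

cycle = 14

c1: I1→M1
c2: I1 RO, I2→M0
c3: I3→A1
c7: I1 EX
c8: I1 WR R3
c9: I2 RO, I3 RO
c11: I3 EX
c12: I3 WR R1
c14: I2 EX
c15: I2 WR R4
c16: I4→M1
c17: I4 RO
c22: I4 EX
c23: I4 WR R4
c24: I5→M1
c25: I5 RO
c30: I5 EX
c31: I5 WR R2
c32: I6→M1
c33: I6 RO
c38: I6 EX
c39: I6 WR R1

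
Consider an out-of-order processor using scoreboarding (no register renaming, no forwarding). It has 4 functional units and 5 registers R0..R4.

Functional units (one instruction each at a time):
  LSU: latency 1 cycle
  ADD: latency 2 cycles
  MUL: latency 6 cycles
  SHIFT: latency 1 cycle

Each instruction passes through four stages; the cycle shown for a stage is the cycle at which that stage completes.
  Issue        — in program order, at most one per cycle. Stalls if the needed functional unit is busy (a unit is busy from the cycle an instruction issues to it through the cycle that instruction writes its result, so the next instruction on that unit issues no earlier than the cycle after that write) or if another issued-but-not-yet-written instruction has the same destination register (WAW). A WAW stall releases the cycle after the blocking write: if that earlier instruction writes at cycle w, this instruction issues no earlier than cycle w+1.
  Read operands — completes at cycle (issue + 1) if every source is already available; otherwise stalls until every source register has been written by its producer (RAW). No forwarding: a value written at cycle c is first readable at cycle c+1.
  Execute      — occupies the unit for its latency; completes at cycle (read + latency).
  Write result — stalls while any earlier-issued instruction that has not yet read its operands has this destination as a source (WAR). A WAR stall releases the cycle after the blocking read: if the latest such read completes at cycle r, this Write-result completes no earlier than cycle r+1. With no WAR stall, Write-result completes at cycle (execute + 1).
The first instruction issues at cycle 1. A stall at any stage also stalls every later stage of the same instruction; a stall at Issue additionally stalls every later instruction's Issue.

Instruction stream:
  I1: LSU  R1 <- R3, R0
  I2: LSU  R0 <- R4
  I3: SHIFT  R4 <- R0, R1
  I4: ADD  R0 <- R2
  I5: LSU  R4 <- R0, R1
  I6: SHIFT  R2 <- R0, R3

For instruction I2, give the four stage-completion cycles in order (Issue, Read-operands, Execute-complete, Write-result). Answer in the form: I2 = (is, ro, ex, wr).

I2 = (5, 6, 7, 8)

cycle 1: I1 dispatched to LSU
cycle 2: I1 operands ready
cycle 3: I1 complete
cycle 4: R1←I1
cycle 5: I2 dispatched to LSU
cycle 6: I2 operands ready, I3 dispatched to SHIFT
cycle 7: I2 complete
cycle 8: R0←I2
cycle 9: I3 operands ready, I4 dispatched to ADD
cycle 10: I3 complete, I4 operands ready
cycle 11: R4←I3
cycle 12: I4 complete, I5 dispatched to LSU
cycle 13: R0←I4, I6 dispatched to SHIFT
cycle 14: I5 operands ready, I6 operands ready
cycle 15: I5 complete, I6 complete
cycle 16: R4←I5, R2←I6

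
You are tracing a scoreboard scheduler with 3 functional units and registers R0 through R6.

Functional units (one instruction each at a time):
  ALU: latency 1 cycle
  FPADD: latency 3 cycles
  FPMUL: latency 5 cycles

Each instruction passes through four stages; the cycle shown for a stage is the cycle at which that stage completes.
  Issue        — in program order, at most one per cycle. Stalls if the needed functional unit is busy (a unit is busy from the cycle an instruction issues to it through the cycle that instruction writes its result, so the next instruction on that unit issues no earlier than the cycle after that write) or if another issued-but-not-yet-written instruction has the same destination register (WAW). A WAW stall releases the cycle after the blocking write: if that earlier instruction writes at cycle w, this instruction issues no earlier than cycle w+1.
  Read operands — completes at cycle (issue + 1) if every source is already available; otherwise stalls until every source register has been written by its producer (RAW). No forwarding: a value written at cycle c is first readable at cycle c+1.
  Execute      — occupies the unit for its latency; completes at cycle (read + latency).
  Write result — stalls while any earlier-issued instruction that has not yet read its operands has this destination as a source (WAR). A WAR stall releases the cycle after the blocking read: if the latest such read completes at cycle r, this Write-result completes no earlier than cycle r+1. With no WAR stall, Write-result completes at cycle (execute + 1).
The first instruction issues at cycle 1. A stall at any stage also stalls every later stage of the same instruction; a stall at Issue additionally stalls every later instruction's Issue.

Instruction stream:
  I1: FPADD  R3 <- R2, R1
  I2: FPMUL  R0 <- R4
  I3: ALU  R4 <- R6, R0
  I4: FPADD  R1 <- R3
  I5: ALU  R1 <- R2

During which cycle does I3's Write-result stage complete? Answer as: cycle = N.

cycle = 12

[1] issue I1 (FPADD)
[2] I1 read-ops | issue I2 (FPMUL)
[3] I2 read-ops | issue I3 (ALU)
[5] I1 finished on FPADD
[6] I1→R3
[7] issue I4 (FPADD)
[8] I2 finished on FPMUL | I4 read-ops
[9] I2→R0
[10] I3 read-ops
[11] I3 finished on ALU | I4 finished on FPADD
[12] I3→R4 | I4→R1
[13] issue I5 (ALU)
[14] I5 read-ops
[15] I5 finished on ALU
[16] I5→R1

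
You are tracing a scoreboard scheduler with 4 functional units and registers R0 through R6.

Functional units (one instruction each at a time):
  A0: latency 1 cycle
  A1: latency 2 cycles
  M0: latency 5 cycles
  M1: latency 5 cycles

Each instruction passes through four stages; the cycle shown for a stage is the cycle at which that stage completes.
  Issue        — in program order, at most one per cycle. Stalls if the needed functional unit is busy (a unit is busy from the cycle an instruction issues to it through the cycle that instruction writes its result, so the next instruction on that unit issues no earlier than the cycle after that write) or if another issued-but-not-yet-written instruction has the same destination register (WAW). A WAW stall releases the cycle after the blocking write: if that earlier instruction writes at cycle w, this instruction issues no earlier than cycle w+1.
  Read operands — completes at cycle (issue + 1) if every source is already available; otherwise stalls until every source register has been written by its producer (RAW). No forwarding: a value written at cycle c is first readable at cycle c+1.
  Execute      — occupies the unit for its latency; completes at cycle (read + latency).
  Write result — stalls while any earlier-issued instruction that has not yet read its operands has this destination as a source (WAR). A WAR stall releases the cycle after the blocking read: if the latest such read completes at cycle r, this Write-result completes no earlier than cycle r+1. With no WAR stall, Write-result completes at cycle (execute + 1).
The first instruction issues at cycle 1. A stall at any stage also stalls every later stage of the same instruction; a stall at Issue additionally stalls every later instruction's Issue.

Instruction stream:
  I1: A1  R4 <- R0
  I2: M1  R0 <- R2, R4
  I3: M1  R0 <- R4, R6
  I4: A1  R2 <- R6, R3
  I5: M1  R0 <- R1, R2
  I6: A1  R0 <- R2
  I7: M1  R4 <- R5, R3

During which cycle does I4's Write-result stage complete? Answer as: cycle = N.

cycle = 18

cycle 1: I1 dispatched to A1
cycle 2: I1 operands ready · I2 dispatched to M1
cycle 4: I1 complete
cycle 5: R4←I1
cycle 6: I2 operands ready
cycle 11: I2 complete
cycle 12: R0←I2
cycle 13: I3 dispatched to M1
cycle 14: I3 operands ready · I4 dispatched to A1
cycle 15: I4 operands ready
cycle 17: I4 complete
cycle 18: R2←I4
cycle 19: I3 complete
cycle 20: R0←I3
cycle 21: I5 dispatched to M1
cycle 22: I5 operands ready
cycle 27: I5 complete
cycle 28: R0←I5
cycle 29: I6 dispatched to A1
cycle 30: I6 operands ready · I7 dispatched to M1
cycle 31: I7 operands ready
cycle 32: I6 complete
cycle 33: R0←I6
cycle 36: I7 complete
cycle 37: R4←I7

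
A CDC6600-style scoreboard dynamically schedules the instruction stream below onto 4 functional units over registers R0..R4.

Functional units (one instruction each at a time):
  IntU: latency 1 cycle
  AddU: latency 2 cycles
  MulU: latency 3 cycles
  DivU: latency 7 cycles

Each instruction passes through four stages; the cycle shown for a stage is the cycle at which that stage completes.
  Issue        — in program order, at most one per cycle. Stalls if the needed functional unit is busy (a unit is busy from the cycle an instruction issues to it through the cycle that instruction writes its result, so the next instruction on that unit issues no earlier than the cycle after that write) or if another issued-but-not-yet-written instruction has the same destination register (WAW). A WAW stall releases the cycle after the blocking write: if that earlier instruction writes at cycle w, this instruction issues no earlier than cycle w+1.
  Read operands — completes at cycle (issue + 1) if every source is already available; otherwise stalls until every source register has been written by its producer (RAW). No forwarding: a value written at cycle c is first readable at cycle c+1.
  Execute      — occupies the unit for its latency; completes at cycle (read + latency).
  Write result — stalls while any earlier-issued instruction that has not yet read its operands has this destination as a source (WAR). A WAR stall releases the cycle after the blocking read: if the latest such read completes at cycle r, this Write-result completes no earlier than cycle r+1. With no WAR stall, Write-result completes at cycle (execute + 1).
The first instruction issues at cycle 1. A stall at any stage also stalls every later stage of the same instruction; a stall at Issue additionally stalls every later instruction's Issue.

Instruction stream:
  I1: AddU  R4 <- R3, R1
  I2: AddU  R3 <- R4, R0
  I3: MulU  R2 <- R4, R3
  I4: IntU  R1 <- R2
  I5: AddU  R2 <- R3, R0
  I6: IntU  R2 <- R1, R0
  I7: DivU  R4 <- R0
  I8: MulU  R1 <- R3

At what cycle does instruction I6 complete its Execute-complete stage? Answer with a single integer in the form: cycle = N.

I1 -> (1, 2, 4, 5)
I2 -> (6, 7, 9, 10)  // struct: AddU busy until I1 writes@5
I3 -> (7, 11, 14, 15)  // RAW R3: wait I2 write@10
I4 -> (8, 16, 17, 18)  // RAW R2: wait I3 write@15
I5 -> (16, 17, 19, 20)  // WAW R2: wait I3 write@15
I6 -> (21, 22, 23, 24)  // WAW R2: wait I5 write@20
I7 -> (22, 23, 30, 31)
I8 -> (23, 24, 27, 28)

cycle = 23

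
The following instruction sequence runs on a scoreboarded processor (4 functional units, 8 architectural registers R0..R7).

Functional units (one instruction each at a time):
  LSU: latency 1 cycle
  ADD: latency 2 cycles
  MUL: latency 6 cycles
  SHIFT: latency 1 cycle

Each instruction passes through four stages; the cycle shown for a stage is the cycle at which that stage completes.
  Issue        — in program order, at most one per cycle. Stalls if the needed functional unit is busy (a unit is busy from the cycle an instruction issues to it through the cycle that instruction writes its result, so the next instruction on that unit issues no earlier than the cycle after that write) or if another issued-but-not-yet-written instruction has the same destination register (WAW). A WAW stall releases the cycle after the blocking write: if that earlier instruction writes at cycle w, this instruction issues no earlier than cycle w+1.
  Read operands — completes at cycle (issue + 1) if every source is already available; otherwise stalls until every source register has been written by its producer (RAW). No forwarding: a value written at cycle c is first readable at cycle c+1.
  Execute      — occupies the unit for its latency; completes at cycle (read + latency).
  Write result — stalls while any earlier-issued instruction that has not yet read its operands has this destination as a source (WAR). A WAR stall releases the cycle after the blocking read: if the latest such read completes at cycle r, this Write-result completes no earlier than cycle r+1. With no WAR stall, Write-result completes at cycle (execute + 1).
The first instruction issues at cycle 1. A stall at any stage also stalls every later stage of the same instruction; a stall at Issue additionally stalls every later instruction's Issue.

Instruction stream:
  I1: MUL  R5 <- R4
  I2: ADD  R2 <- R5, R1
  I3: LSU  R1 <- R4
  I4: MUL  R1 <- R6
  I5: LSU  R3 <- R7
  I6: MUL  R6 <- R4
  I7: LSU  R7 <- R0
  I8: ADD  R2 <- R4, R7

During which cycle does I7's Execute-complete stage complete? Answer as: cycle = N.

cycle = 24

[I1] 1/2/8/9
[I2] 2/10/12/13  (RAW R5: wait I1 write@9)
[I3] 3/4/5/11  (WAR R1: wait I2 read@10)
[I4] 12/13/19/20  (WAW R1: wait I3 write@11)
[I5] 13/14/15/16
[I6] 21/22/28/29  (struct: MUL busy until I4 writes@20)
[I7] 22/23/24/25
[I8] 23/26/28/29  (RAW R7: wait I7 write@25)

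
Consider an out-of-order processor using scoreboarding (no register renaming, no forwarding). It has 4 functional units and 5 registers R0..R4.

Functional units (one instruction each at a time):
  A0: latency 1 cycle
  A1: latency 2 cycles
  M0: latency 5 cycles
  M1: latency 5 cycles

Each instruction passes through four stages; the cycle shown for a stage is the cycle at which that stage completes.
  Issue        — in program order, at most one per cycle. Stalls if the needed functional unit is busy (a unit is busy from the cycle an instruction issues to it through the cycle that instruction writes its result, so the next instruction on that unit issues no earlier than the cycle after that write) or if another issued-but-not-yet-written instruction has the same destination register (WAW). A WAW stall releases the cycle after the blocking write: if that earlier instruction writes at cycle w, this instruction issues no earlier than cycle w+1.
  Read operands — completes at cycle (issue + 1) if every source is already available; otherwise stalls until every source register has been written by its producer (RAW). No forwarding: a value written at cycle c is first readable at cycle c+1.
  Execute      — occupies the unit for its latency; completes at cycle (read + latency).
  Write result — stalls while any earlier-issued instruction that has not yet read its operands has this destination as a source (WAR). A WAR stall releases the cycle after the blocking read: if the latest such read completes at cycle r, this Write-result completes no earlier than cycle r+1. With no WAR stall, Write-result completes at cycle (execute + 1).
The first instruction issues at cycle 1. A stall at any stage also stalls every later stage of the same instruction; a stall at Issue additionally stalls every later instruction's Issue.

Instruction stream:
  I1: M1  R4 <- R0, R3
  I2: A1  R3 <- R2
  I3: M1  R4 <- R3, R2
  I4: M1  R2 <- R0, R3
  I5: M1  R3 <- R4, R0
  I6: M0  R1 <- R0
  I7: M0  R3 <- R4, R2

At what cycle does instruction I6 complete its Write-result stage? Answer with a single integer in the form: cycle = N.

cycle = 33

[I1] 1/2/7/8
[I2] 2/3/5/6
[I3] 9/10/15/16  (struct: M1 busy until I1 writes@8)
[I4] 17/18/23/24  (struct: M1 busy until I3 writes@16)
[I5] 25/26/31/32  (struct: M1 busy until I4 writes@24)
[I6] 26/27/32/33
[I7] 34/35/40/41  (struct: M0 busy until I6 writes@33)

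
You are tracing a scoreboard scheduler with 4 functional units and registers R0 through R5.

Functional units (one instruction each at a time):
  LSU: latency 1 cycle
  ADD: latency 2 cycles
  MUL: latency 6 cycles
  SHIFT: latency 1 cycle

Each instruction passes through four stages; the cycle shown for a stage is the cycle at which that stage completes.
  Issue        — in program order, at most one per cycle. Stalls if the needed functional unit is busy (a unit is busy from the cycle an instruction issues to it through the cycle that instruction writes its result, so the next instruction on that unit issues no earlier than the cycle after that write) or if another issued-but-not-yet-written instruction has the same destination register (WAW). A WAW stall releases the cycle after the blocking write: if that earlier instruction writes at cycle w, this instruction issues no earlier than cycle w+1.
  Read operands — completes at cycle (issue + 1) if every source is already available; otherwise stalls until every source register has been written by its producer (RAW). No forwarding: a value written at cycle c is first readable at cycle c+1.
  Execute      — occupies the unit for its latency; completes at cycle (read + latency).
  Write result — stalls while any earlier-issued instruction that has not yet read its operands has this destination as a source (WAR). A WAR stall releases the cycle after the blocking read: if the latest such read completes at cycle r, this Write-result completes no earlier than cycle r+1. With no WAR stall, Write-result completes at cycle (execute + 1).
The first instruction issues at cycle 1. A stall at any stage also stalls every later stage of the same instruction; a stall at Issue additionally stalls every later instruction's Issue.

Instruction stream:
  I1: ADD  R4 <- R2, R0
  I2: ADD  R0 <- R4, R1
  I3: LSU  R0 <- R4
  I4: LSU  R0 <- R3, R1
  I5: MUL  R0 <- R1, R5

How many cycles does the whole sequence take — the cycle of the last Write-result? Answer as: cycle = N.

I1  is:1  ro:2  ex:4  wr:5
I2  is:6  ro:7  ex:9  wr:10  — struct: ADD busy until I1 writes@5
I3  is:11  ro:12  ex:13  wr:14  — WAW R0: wait I2 write@10
I4  is:15  ro:16  ex:17  wr:18  — struct: LSU busy until I3 writes@14
I5  is:19  ro:20  ex:26  wr:27  — WAW R0: wait I4 write@18

cycle = 27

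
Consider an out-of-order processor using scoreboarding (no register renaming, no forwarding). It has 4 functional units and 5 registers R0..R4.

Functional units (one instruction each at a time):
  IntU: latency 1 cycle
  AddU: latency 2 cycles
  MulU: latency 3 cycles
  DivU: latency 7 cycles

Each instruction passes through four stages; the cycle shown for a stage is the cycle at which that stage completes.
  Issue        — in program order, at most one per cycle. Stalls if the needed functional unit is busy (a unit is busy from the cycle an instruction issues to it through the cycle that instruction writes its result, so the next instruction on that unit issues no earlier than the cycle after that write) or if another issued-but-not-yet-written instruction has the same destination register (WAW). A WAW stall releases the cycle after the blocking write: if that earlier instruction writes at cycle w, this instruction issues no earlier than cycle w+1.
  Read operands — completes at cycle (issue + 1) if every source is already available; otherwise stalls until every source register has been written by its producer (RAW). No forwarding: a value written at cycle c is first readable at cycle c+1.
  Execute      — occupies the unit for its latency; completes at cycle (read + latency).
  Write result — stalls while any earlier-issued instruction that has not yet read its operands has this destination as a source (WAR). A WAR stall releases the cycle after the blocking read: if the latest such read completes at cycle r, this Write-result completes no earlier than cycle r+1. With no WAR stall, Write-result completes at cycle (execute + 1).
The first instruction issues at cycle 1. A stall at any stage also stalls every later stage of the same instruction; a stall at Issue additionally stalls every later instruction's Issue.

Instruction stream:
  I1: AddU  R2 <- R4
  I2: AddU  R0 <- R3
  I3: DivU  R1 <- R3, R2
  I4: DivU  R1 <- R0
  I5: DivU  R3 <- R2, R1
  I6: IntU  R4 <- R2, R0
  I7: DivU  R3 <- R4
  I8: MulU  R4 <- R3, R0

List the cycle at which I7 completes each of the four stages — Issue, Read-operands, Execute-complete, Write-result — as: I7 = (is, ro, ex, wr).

I7 = (37, 38, 45, 46)

c1: I1 issues→AddU
c2: I1 reads
c4: I1 exec-done
c5: I1 writes R2
c6: I2 issues→AddU
c7: I2 reads, I3 issues→DivU
c8: I3 reads
c9: I2 exec-done
c10: I2 writes R0
c15: I3 exec-done
c16: I3 writes R1
c17: I4 issues→DivU
c18: I4 reads
c25: I4 exec-done
c26: I4 writes R1
c27: I5 issues→DivU
c28: I5 reads, I6 issues→IntU
c29: I6 reads
c30: I6 exec-done
c31: I6 writes R4
c35: I5 exec-done
c36: I5 writes R3
c37: I7 issues→DivU
c38: I7 reads, I8 issues→MulU
c45: I7 exec-done
c46: I7 writes R3
c47: I8 reads
c50: I8 exec-done
c51: I8 writes R4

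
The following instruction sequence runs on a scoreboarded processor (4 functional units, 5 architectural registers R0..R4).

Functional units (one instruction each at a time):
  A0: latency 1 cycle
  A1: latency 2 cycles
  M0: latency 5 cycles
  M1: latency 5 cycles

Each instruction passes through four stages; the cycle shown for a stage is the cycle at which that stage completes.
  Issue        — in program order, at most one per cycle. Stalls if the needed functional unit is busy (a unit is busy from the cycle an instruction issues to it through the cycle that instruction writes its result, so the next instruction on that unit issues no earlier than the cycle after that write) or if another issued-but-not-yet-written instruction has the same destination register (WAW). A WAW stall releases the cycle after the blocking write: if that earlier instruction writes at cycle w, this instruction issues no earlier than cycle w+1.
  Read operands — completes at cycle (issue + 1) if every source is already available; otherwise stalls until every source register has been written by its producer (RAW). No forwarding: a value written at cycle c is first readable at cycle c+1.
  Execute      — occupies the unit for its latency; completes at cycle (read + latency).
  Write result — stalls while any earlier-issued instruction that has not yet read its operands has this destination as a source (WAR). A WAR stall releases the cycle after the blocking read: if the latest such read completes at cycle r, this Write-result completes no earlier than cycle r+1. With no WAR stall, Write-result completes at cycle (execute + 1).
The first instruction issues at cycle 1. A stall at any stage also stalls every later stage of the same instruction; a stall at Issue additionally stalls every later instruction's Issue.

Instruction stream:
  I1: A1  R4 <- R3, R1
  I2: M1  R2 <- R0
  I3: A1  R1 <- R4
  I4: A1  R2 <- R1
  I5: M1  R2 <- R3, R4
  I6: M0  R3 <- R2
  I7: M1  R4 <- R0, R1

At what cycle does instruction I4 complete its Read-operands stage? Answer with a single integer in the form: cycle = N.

cycle = 12

I1  is:1  ro:2  ex:4  wr:5
I2  is:2  ro:3  ex:8  wr:9
I3  is:6  ro:7  ex:9  wr:10  — struct: A1 busy until I1 writes@5
I4  is:11  ro:12  ex:14  wr:15  — struct: A1 busy until I3 writes@10
I5  is:16  ro:17  ex:22  wr:23  — WAW R2: wait I4 write@15
I6  is:17  ro:24  ex:29  wr:30  — RAW R2: wait I5 write@23
I7  is:24  ro:25  ex:30  wr:31  — struct: M1 busy until I5 writes@23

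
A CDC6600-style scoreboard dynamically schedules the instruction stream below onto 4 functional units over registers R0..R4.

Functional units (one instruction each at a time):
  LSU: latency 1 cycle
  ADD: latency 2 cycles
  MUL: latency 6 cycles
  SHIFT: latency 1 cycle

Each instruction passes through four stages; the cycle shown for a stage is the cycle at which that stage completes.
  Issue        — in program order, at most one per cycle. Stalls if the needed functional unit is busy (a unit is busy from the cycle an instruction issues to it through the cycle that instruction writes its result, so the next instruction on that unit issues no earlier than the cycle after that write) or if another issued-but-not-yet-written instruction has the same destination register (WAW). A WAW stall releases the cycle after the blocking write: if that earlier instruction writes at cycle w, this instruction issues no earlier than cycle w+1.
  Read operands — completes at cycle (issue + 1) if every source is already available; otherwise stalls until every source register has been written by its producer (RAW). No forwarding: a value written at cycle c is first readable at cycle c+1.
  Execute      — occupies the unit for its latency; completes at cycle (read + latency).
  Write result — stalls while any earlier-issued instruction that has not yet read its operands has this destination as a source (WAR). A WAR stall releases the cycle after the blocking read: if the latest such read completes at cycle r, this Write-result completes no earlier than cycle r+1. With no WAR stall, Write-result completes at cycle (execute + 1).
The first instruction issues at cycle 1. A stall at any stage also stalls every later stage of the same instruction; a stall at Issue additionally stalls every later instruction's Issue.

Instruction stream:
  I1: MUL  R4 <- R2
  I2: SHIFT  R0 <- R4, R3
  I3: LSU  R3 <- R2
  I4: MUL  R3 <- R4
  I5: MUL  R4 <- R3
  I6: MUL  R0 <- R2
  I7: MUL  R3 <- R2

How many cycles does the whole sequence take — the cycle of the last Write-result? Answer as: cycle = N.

cycle = 47

  I1 | 1 | 2 | 8 | 9
  I2 | 2 | 10 | 11 | 12   RAW R4: wait I1 write@9
  I3 | 3 | 4 | 5 | 11   WAR R3: wait I2 read@10
  I4 | 12 | 13 | 19 | 20   WAW R3: wait I3 write@11
  I5 | 21 | 22 | 28 | 29   struct: MUL busy until I4 writes@20
  I6 | 30 | 31 | 37 | 38   struct: MUL busy until I5 writes@29
  I7 | 39 | 40 | 46 | 47   struct: MUL busy until I6 writes@38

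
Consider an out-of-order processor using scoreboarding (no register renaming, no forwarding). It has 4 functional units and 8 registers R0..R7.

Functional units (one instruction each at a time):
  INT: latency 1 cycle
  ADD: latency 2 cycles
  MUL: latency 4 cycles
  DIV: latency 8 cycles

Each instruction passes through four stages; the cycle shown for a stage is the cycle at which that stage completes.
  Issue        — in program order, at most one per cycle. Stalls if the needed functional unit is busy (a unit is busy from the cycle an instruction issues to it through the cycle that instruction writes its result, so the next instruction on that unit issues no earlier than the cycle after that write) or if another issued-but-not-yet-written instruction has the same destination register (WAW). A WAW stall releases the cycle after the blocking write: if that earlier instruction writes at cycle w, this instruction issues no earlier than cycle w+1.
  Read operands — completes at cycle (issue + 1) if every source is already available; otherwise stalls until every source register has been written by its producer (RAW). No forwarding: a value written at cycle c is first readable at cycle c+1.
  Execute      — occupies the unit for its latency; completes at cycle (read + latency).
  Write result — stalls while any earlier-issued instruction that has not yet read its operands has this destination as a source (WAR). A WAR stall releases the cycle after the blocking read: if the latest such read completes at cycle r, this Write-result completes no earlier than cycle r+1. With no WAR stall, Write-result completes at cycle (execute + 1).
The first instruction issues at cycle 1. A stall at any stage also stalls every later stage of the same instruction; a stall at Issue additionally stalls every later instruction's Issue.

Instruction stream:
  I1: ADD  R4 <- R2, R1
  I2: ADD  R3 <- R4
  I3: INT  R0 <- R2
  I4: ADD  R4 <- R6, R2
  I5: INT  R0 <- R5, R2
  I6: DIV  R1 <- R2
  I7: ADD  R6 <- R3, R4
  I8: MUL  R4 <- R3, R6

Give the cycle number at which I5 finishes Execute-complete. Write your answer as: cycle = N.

cycle = 14

t=1  I1 dispatched to ADD
t=2  I1 operands ready
t=4  I1 complete
t=5  R4←I1
t=6  I2 dispatched to ADD
t=7  I2 operands ready · I3 dispatched to INT
t=8  I3 operands ready
t=9  I2 complete · I3 complete
t=10  R3←I2 · R0←I3
t=11  I4 dispatched to ADD
t=12  I4 operands ready · I5 dispatched to INT
t=13  I5 operands ready · I6 dispatched to DIV
t=14  I4 complete · I5 complete · I6 operands ready
t=15  R4←I4 · R0←I5
t=16  I7 dispatched to ADD
t=17  I7 operands ready · I8 dispatched to MUL
t=19  I7 complete
t=20  R6←I7
t=21  I8 operands ready
t=22  I6 complete
t=23  R1←I6
t=25  I8 complete
t=26  R4←I8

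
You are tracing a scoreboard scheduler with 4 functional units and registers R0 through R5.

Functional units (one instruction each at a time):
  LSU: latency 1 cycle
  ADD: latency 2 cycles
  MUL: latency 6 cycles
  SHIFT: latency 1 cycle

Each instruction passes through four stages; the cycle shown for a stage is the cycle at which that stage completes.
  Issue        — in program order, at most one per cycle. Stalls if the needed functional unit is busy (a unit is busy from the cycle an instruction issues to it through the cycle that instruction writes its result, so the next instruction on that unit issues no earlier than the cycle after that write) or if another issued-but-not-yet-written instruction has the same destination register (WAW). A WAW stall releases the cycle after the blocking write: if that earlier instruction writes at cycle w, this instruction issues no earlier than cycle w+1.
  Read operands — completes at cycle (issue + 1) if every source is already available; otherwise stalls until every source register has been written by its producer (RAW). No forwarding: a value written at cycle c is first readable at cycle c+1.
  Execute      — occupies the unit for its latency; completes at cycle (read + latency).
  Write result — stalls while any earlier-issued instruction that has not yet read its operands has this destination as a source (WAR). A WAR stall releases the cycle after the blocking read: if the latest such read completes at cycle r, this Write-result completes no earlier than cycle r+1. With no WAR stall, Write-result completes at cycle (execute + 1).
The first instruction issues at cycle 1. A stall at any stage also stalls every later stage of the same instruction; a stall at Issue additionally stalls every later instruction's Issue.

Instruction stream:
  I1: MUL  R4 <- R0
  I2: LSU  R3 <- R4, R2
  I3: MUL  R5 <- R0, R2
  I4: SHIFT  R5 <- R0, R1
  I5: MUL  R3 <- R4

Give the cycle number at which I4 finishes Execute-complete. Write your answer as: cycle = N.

cycle = 21

  I1 | 1 | 2 | 8 | 9
  I2 | 2 | 10 | 11 | 12   RAW R4: wait I1 write@9
  I3 | 10 | 11 | 17 | 18   struct: MUL busy until I1 writes@9
  I4 | 19 | 20 | 21 | 22   WAW R5: wait I3 write@18
  I5 | 20 | 21 | 27 | 28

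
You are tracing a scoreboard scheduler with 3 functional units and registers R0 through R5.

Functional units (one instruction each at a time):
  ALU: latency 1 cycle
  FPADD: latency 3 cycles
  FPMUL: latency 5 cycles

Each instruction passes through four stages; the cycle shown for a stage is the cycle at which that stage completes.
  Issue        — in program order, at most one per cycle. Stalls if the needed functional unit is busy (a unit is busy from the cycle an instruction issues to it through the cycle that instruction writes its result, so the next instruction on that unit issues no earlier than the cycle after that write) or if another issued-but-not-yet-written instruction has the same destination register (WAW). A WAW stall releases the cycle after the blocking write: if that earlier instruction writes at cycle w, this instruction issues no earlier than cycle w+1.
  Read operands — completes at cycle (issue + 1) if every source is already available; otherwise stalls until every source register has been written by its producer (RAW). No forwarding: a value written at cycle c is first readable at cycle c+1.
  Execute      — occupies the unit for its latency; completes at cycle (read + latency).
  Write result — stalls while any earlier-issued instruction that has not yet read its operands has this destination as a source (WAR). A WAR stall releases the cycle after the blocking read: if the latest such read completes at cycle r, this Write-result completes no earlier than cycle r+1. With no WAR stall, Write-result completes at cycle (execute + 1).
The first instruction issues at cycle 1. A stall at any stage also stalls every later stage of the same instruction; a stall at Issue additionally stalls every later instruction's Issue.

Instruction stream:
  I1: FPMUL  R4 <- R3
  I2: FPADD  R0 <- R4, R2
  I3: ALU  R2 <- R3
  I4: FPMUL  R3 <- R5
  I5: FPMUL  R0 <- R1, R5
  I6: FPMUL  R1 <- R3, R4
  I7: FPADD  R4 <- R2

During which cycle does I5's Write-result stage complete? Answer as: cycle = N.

cycle = 24

cycle 1: issue I1 (FPMUL)
cycle 2: I1 read-ops; issue I2 (FPADD)
cycle 3: issue I3 (ALU)
cycle 4: I3 read-ops
cycle 5: I3 finished on ALU
cycle 7: I1 finished on FPMUL
cycle 8: I1→R4
cycle 9: I2 read-ops; issue I4 (FPMUL)
cycle 10: I3→R2; I4 read-ops
cycle 12: I2 finished on FPADD
cycle 13: I2→R0
cycle 15: I4 finished on FPMUL
cycle 16: I4→R3
cycle 17: issue I5 (FPMUL)
cycle 18: I5 read-ops
cycle 23: I5 finished on FPMUL
cycle 24: I5→R0
cycle 25: issue I6 (FPMUL)
cycle 26: I6 read-ops; issue I7 (FPADD)
cycle 27: I7 read-ops
cycle 30: I7 finished on FPADD
cycle 31: I6 finished on FPMUL; I7→R4
cycle 32: I6→R1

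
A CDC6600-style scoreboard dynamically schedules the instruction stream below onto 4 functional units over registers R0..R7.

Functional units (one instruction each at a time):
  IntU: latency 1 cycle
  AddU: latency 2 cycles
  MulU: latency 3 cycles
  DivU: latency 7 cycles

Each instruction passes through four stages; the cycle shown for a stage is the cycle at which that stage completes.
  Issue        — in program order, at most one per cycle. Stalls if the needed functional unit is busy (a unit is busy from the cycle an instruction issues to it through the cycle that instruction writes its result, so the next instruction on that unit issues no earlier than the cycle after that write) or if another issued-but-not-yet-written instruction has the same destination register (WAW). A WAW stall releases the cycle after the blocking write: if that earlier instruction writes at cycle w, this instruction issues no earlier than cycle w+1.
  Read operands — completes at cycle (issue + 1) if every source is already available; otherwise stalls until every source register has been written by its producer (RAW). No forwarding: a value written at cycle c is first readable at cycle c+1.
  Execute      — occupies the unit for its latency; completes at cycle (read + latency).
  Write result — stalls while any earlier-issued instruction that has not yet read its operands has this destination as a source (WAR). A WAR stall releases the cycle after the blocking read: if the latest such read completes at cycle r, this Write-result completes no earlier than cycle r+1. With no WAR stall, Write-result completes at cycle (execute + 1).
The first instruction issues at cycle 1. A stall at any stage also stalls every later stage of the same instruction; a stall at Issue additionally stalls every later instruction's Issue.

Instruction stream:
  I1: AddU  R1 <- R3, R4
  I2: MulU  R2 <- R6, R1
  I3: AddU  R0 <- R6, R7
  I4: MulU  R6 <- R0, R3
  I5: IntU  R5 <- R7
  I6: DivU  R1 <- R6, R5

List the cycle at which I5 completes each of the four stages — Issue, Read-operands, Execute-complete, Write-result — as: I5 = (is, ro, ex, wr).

I1  is:1  ro:2  ex:4  wr:5
I2  is:2  ro:6  ex:9  wr:10  — RAW R1: wait I1 write@5
I3  is:6  ro:7  ex:9  wr:10  — struct: AddU busy until I1 writes@5
I4  is:11  ro:12  ex:15  wr:16  — struct: MulU busy until I2 writes@10
I5  is:12  ro:13  ex:14  wr:15
I6  is:13  ro:17  ex:24  wr:25  — RAW R6: wait I4 write@16

I5 = (12, 13, 14, 15)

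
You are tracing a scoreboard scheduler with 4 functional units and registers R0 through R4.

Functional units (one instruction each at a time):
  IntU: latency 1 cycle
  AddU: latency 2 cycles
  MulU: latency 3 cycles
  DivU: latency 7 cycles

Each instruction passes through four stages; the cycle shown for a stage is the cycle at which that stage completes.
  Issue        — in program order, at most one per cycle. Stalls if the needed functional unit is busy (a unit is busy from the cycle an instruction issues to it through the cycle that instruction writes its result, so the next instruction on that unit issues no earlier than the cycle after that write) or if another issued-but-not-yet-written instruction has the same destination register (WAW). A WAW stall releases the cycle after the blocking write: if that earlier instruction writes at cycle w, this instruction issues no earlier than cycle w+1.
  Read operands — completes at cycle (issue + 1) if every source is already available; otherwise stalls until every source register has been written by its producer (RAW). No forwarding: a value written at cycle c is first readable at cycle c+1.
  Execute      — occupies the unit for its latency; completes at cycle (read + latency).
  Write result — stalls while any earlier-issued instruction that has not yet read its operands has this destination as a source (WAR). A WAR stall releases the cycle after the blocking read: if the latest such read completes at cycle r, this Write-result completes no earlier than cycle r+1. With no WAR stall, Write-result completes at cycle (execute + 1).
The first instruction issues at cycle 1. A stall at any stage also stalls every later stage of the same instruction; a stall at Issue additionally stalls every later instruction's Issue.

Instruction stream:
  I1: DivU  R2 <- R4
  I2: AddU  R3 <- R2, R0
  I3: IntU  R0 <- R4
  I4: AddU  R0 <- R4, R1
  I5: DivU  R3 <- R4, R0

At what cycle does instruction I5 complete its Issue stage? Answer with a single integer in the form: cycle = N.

cycle = 16

t=1  issue I1 (DivU)
t=2  I1 read-ops | issue I2 (AddU)
t=3  issue I3 (IntU)
t=4  I3 read-ops
t=5  I3 finished on IntU
t=9  I1 finished on DivU
t=10  I1→R2
t=11  I2 read-ops
t=12  I3→R0
t=13  I2 finished on AddU
t=14  I2→R3
t=15  issue I4 (AddU)
t=16  I4 read-ops | issue I5 (DivU)
t=18  I4 finished on AddU
t=19  I4→R0
t=20  I5 read-ops
t=27  I5 finished on DivU
t=28  I5→R3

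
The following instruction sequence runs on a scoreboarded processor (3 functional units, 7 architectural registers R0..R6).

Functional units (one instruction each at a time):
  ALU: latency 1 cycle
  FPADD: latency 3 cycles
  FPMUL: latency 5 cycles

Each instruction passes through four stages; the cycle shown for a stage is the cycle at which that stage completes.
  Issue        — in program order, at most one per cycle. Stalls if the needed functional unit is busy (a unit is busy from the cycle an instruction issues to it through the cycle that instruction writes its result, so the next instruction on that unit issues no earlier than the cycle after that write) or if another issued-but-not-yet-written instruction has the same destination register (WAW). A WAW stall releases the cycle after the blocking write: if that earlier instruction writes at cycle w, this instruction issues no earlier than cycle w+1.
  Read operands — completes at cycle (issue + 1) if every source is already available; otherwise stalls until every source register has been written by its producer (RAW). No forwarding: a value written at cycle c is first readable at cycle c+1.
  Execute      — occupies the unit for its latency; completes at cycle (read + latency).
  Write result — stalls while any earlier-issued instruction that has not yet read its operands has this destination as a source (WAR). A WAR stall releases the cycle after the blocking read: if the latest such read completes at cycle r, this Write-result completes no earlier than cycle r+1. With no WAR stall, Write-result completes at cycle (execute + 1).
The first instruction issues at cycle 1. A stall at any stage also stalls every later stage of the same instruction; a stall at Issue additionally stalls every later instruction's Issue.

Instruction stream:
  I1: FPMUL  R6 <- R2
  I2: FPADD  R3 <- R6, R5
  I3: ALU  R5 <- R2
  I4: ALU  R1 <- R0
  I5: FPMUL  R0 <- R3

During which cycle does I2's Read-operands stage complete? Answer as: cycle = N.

I1: IS=1 RO=2 EX=7 WR=8
I2: IS=2 RO=9 EX=12 WR=13  [RAW R6: wait I1 write@8]
I3: IS=3 RO=4 EX=5 WR=10  [WAR R5: wait I2 read@9]
I4: IS=11 RO=12 EX=13 WR=14  [struct: ALU busy until I3 writes@10]
I5: IS=12 RO=14 EX=19 WR=20  [RAW R3: wait I2 write@13]

cycle = 9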